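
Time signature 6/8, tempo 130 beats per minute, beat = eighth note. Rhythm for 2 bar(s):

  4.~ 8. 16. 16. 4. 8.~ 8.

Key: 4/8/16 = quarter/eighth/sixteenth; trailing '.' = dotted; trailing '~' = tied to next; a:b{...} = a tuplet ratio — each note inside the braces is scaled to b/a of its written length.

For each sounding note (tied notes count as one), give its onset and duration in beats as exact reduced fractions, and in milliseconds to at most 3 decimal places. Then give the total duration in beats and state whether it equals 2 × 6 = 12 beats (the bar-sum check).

1) 0.0ms=0b +2076.923ms=9/2b
2) 2076.923ms=9/2b +346.154ms=3/4b
3) 2423.077ms=21/4b +346.154ms=3/4b
4) 2769.231ms=6b +1384.615ms=3b
5) 4153.846ms=9b +1384.615ms=3b
Σ=12b of 12 (130bpm 6/8) — PASS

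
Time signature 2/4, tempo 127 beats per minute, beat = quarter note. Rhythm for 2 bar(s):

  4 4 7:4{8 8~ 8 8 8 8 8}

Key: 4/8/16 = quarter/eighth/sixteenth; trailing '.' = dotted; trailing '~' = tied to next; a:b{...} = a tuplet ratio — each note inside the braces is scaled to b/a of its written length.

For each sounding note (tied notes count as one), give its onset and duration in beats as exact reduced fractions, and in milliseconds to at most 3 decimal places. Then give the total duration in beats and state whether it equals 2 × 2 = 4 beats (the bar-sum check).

1) 0.0ms=0b +472.441ms=1b
2) 472.441ms=1b +472.441ms=1b
3) 944.882ms=2b +134.983ms=2/7b
4) 1079.865ms=16/7b +269.966ms=4/7b
5) 1349.831ms=20/7b +134.983ms=2/7b
6) 1484.814ms=22/7b +134.983ms=2/7b
7) 1619.798ms=24/7b +134.983ms=2/7b
8) 1754.781ms=26/7b +134.983ms=2/7b
Σ=4b of 4 (127bpm 2/4) — PASS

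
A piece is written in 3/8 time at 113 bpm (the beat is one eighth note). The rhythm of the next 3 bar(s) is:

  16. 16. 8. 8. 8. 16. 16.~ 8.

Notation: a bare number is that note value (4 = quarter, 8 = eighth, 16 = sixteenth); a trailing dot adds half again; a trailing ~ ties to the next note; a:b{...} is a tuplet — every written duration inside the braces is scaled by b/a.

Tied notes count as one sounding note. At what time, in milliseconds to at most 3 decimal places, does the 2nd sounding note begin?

1. 0.0ms @ 0 + 398.23ms (3/4)
2. 398.23ms @ 3/4 + 398.23ms (3/4)
3. 796.46ms @ 3/2 + 796.46ms (3/2)
4. 1592.92ms @ 3 + 796.46ms (3/2)
5. 2389.381ms @ 9/2 + 796.46ms (3/2)
6. 3185.841ms @ 6 + 398.23ms (3/4)
7. 3584.071ms @ 27/4 + 1194.69ms (9/4)

note 2 onset = 3/4b = 398.23ms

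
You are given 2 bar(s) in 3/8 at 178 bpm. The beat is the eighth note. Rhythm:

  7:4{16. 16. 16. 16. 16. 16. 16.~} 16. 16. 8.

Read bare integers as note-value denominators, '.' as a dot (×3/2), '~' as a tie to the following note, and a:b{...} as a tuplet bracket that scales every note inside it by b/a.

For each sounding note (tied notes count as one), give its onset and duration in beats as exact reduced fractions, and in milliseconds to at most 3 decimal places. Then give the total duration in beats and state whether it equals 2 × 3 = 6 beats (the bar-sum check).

1) 0.0ms=0b +144.462ms=3/7b
2) 144.462ms=3/7b +144.462ms=3/7b
3) 288.925ms=6/7b +144.462ms=3/7b
4) 433.387ms=9/7b +144.462ms=3/7b
5) 577.849ms=12/7b +144.462ms=3/7b
6) 722.311ms=15/7b +144.462ms=3/7b
7) 866.774ms=18/7b +397.271ms=33/28b
8) 1264.045ms=15/4b +252.809ms=3/4b
9) 1516.854ms=9/2b +505.618ms=3/2b
Σ=6b of 6 (178bpm 3/8) — PASS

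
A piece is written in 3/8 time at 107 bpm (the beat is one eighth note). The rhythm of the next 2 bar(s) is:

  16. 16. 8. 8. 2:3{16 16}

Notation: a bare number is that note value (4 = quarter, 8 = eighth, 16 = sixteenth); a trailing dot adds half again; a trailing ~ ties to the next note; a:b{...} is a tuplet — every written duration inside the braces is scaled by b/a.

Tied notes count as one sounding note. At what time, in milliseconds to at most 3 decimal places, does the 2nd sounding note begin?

note 2 onset = 3/4b = 420.561ms

1. 0.0ms @ 0 + 420.561ms (3/4)
2. 420.561ms @ 3/4 + 420.561ms (3/4)
3. 841.121ms @ 3/2 + 841.121ms (3/2)
4. 1682.243ms @ 3 + 841.121ms (3/2)
5. 2523.364ms @ 9/2 + 420.561ms (3/4)
6. 2943.925ms @ 21/4 + 420.561ms (3/4)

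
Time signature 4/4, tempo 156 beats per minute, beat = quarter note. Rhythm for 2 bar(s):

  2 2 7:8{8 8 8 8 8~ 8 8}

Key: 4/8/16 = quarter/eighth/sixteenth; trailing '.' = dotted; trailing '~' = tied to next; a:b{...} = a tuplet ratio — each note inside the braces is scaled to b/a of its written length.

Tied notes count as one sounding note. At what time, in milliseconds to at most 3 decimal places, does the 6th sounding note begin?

1. 0.0ms @ 0 + 769.231ms (2)
2. 769.231ms @ 2 + 769.231ms (2)
3. 1538.462ms @ 4 + 219.78ms (4/7)
4. 1758.242ms @ 32/7 + 219.78ms (4/7)
5. 1978.022ms @ 36/7 + 219.78ms (4/7)
6. 2197.802ms @ 40/7 + 219.78ms (4/7)
7. 2417.582ms @ 44/7 + 439.56ms (8/7)
8. 2857.143ms @ 52/7 + 219.78ms (4/7)

note 6 onset = 40/7b = 2197.802ms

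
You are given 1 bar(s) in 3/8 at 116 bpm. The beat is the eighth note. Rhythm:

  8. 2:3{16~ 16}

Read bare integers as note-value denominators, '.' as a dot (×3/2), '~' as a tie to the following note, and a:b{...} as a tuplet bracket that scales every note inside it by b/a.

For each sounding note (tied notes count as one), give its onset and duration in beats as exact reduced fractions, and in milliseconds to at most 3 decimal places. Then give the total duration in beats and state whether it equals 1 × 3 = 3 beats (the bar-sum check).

1) 0.0ms=0b +775.862ms=3/2b
2) 775.862ms=3/2b +775.862ms=3/2b
Σ=3b of 3 (116bpm 3/8) — PASS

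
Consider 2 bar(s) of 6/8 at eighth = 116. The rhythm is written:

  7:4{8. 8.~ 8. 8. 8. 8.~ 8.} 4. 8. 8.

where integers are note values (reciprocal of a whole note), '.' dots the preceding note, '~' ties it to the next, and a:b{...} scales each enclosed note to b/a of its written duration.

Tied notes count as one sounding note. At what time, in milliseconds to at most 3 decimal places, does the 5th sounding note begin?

note 5 onset = 30/7b = 2216.749ms

1. 0.0ms @ 0 + 443.35ms (6/7)
2. 443.35ms @ 6/7 + 886.7ms (12/7)
3. 1330.049ms @ 18/7 + 443.35ms (6/7)
4. 1773.399ms @ 24/7 + 443.35ms (6/7)
5. 2216.749ms @ 30/7 + 886.7ms (12/7)
6. 3103.448ms @ 6 + 1551.724ms (3)
7. 4655.172ms @ 9 + 775.862ms (3/2)
8. 5431.034ms @ 21/2 + 775.862ms (3/2)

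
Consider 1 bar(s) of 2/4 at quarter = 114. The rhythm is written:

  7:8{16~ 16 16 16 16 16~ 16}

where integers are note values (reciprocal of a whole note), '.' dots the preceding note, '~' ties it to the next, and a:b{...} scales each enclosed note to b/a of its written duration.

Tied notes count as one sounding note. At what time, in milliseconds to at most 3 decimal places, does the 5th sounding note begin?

1. 0.0ms @ 0 + 300.752ms (4/7)
2. 300.752ms @ 4/7 + 150.376ms (2/7)
3. 451.128ms @ 6/7 + 150.376ms (2/7)
4. 601.504ms @ 8/7 + 150.376ms (2/7)
5. 751.88ms @ 10/7 + 300.752ms (4/7)

note 5 onset = 10/7b = 751.88ms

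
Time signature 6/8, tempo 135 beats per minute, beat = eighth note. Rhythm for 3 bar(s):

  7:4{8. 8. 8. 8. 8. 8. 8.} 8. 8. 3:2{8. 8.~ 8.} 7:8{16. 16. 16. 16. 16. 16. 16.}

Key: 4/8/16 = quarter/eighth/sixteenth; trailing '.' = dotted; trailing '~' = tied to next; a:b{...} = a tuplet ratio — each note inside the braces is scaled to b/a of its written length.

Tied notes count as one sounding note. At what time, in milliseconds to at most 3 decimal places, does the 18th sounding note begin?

note 18 onset = 120/7b = 7619.048ms

1. 0.0ms @ 0 + 380.952ms (6/7)
2. 380.952ms @ 6/7 + 380.952ms (6/7)
3. 761.905ms @ 12/7 + 380.952ms (6/7)
4. 1142.857ms @ 18/7 + 380.952ms (6/7)
5. 1523.81ms @ 24/7 + 380.952ms (6/7)
6. 1904.762ms @ 30/7 + 380.952ms (6/7)
7. 2285.714ms @ 36/7 + 380.952ms (6/7)
8. 2666.667ms @ 6 + 666.667ms (3/2)
9. 3333.333ms @ 15/2 + 666.667ms (3/2)
10. 4000.0ms @ 9 + 444.444ms (1)
11. 4444.444ms @ 10 + 888.889ms (2)
12. 5333.333ms @ 12 + 380.952ms (6/7)
13. 5714.286ms @ 90/7 + 380.952ms (6/7)
14. 6095.238ms @ 96/7 + 380.952ms (6/7)
15. 6476.19ms @ 102/7 + 380.952ms (6/7)
16. 6857.143ms @ 108/7 + 380.952ms (6/7)
17. 7238.095ms @ 114/7 + 380.952ms (6/7)
18. 7619.048ms @ 120/7 + 380.952ms (6/7)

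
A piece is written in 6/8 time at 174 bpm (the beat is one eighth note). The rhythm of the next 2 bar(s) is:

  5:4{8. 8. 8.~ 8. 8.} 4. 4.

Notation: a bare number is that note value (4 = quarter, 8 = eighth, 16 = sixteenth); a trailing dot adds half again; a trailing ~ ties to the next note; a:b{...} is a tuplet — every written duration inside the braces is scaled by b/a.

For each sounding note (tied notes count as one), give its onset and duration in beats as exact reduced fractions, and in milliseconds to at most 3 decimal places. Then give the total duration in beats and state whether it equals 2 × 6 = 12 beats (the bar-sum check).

1) 0.0ms=0b +413.793ms=6/5b
2) 413.793ms=6/5b +413.793ms=6/5b
3) 827.586ms=12/5b +827.586ms=12/5b
4) 1655.172ms=24/5b +413.793ms=6/5b
5) 2068.966ms=6b +1034.483ms=3b
6) 3103.448ms=9b +1034.483ms=3b
Σ=12b of 12 (174bpm 6/8) — PASS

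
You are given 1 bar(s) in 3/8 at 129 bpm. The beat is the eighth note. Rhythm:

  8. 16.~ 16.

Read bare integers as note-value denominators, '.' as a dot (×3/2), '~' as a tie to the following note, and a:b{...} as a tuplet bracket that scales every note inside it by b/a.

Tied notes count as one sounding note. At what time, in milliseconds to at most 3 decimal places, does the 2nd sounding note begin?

1. 0.0ms @ 0 + 697.674ms (3/2)
2. 697.674ms @ 3/2 + 697.674ms (3/2)

note 2 onset = 3/2b = 697.674ms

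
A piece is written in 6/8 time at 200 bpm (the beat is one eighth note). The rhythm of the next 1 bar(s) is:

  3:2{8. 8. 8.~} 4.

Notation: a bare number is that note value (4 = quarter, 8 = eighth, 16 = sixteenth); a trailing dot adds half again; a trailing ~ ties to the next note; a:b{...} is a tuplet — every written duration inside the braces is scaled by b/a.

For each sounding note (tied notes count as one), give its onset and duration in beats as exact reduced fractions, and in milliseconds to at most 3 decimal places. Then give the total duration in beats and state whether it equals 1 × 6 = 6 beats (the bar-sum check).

1) 0.0ms=0b +300.0ms=1b
2) 300.0ms=1b +300.0ms=1b
3) 600.0ms=2b +1200.0ms=4b
Σ=6b of 6 (200bpm 6/8) — PASS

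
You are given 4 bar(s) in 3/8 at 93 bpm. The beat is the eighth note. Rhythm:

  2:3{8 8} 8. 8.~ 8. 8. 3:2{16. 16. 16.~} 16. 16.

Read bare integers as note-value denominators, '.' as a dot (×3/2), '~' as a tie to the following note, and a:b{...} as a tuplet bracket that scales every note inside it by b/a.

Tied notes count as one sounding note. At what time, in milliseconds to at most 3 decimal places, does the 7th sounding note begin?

note 7 onset = 19/2b = 6129.032ms

1. 0.0ms @ 0 + 967.742ms (3/2)
2. 967.742ms @ 3/2 + 967.742ms (3/2)
3. 1935.484ms @ 3 + 967.742ms (3/2)
4. 2903.226ms @ 9/2 + 1935.484ms (3)
5. 4838.71ms @ 15/2 + 967.742ms (3/2)
6. 5806.452ms @ 9 + 322.581ms (1/2)
7. 6129.032ms @ 19/2 + 322.581ms (1/2)
8. 6451.613ms @ 10 + 806.452ms (5/4)
9. 7258.065ms @ 45/4 + 483.871ms (3/4)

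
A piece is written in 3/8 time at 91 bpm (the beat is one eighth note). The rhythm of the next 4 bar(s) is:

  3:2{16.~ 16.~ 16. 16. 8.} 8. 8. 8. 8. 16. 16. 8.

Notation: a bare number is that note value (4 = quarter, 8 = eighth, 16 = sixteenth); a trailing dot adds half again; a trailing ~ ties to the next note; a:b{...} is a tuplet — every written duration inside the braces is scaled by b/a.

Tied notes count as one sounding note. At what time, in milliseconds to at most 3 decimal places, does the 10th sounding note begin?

1. 0.0ms @ 0 + 989.011ms (3/2)
2. 989.011ms @ 3/2 + 329.67ms (1/2)
3. 1318.681ms @ 2 + 659.341ms (1)
4. 1978.022ms @ 3 + 989.011ms (3/2)
5. 2967.033ms @ 9/2 + 989.011ms (3/2)
6. 3956.044ms @ 6 + 989.011ms (3/2)
7. 4945.055ms @ 15/2 + 989.011ms (3/2)
8. 5934.066ms @ 9 + 494.505ms (3/4)
9. 6428.571ms @ 39/4 + 494.505ms (3/4)
10. 6923.077ms @ 21/2 + 989.011ms (3/2)

note 10 onset = 21/2b = 6923.077ms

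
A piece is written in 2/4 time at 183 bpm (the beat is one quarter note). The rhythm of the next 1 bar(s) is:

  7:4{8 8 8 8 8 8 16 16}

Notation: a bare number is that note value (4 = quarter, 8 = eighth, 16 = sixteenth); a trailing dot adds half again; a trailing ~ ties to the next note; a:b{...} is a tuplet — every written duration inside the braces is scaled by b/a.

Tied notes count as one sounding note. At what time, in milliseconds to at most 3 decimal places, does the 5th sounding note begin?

1. 0.0ms @ 0 + 93.677ms (2/7)
2. 93.677ms @ 2/7 + 93.677ms (2/7)
3. 187.354ms @ 4/7 + 93.677ms (2/7)
4. 281.03ms @ 6/7 + 93.677ms (2/7)
5. 374.707ms @ 8/7 + 93.677ms (2/7)
6. 468.384ms @ 10/7 + 93.677ms (2/7)
7. 562.061ms @ 12/7 + 46.838ms (1/7)
8. 608.899ms @ 13/7 + 46.838ms (1/7)

note 5 onset = 8/7b = 374.707ms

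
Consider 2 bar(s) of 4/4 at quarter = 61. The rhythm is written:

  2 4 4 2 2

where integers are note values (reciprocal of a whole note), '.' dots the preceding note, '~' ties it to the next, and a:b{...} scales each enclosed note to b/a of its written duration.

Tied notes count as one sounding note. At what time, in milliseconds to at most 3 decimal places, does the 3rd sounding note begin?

note 3 onset = 3b = 2950.82ms

1. 0.0ms @ 0 + 1967.213ms (2)
2. 1967.213ms @ 2 + 983.607ms (1)
3. 2950.82ms @ 3 + 983.607ms (1)
4. 3934.426ms @ 4 + 1967.213ms (2)
5. 5901.639ms @ 6 + 1967.213ms (2)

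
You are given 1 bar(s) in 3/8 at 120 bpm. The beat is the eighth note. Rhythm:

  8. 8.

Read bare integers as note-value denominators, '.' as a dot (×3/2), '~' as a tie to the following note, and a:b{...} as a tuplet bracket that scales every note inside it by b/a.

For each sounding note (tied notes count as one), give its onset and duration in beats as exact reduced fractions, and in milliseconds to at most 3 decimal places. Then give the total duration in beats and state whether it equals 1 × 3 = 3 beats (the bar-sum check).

1) 0.0ms=0b +750.0ms=3/2b
2) 750.0ms=3/2b +750.0ms=3/2b
Σ=3b of 3 (120bpm 3/8) — PASS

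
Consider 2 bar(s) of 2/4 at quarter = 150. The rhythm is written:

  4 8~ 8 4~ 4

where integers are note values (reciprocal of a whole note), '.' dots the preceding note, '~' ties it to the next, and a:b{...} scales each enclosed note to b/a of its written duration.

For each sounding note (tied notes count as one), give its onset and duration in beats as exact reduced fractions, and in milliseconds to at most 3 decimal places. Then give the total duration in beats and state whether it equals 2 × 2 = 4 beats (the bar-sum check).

1) 0.0ms=0b +400.0ms=1b
2) 400.0ms=1b +400.0ms=1b
3) 800.0ms=2b +800.0ms=2b
Σ=4b of 4 (150bpm 2/4) — PASS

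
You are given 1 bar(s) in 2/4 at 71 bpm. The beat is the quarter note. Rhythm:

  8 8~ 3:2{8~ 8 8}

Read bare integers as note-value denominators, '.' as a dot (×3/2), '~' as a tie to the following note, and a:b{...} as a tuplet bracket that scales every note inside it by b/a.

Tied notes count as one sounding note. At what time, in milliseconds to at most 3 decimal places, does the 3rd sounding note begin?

1. 0.0ms @ 0 + 422.535ms (1/2)
2. 422.535ms @ 1/2 + 985.915ms (7/6)
3. 1408.451ms @ 5/3 + 281.69ms (1/3)

note 3 onset = 5/3b = 1408.451ms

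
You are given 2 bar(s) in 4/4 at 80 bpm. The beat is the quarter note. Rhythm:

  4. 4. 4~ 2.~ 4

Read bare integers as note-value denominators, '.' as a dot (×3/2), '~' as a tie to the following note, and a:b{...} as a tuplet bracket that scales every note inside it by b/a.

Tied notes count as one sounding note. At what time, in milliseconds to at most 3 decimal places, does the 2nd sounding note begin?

1. 0.0ms @ 0 + 1125.0ms (3/2)
2. 1125.0ms @ 3/2 + 1125.0ms (3/2)
3. 2250.0ms @ 3 + 3750.0ms (5)

note 2 onset = 3/2b = 1125.0ms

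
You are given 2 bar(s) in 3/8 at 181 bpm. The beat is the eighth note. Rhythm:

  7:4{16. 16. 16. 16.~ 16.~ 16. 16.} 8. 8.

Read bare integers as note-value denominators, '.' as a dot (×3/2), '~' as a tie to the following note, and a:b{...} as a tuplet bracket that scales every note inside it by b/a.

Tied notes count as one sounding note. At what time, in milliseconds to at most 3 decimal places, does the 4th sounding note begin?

1. 0.0ms @ 0 + 142.068ms (3/7)
2. 142.068ms @ 3/7 + 142.068ms (3/7)
3. 284.136ms @ 6/7 + 142.068ms (3/7)
4. 426.204ms @ 9/7 + 426.204ms (9/7)
5. 852.407ms @ 18/7 + 142.068ms (3/7)
6. 994.475ms @ 3 + 497.238ms (3/2)
7. 1491.713ms @ 9/2 + 497.238ms (3/2)

note 4 onset = 9/7b = 426.204ms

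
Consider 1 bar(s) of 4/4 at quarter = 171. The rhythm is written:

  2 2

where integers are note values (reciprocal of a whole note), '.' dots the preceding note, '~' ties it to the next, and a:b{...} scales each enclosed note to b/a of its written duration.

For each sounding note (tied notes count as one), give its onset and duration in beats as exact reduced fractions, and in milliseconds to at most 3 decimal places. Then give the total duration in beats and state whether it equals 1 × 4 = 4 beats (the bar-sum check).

1) 0.0ms=0b +701.754ms=2b
2) 701.754ms=2b +701.754ms=2b
Σ=4b of 4 (171bpm 4/4) — PASS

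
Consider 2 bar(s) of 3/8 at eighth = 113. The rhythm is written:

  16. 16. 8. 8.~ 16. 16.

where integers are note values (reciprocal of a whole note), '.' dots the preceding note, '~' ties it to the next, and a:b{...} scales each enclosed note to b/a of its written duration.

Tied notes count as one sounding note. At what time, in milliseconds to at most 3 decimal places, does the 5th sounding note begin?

note 5 onset = 21/4b = 2787.611ms

1. 0.0ms @ 0 + 398.23ms (3/4)
2. 398.23ms @ 3/4 + 398.23ms (3/4)
3. 796.46ms @ 3/2 + 796.46ms (3/2)
4. 1592.92ms @ 3 + 1194.69ms (9/4)
5. 2787.611ms @ 21/4 + 398.23ms (3/4)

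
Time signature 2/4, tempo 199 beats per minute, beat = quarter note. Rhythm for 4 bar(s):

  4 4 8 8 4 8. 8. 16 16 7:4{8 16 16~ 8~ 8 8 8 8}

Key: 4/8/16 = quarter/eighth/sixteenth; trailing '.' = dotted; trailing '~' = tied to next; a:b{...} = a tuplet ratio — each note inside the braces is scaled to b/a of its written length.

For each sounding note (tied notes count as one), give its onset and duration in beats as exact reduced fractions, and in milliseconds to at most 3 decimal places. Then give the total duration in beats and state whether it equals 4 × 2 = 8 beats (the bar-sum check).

1) 0.0ms=0b +301.508ms=1b
2) 301.508ms=1b +301.508ms=1b
3) 603.015ms=2b +150.754ms=1/2b
4) 753.769ms=5/2b +150.754ms=1/2b
5) 904.523ms=3b +301.508ms=1b
6) 1206.03ms=4b +226.131ms=3/4b
7) 1432.161ms=19/4b +226.131ms=3/4b
8) 1658.291ms=11/2b +75.377ms=1/4b
9) 1733.668ms=23/4b +75.377ms=1/4b
10) 1809.045ms=6b +86.145ms=2/7b
11) 1895.19ms=44/7b +43.073ms=1/7b
12) 1938.263ms=45/7b +215.363ms=5/7b
13) 2153.625ms=50/7b +86.145ms=2/7b
14) 2239.77ms=52/7b +86.145ms=2/7b
15) 2325.915ms=54/7b +86.145ms=2/7b
Σ=8b of 8 (199bpm 2/4) — PASS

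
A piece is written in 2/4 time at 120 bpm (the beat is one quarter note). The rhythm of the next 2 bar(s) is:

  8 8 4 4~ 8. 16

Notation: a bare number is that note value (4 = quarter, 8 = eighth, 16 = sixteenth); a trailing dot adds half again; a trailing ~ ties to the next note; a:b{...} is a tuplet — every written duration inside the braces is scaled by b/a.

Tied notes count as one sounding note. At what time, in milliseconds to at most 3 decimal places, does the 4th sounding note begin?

note 4 onset = 2b = 1000.0ms

1. 0.0ms @ 0 + 250.0ms (1/2)
2. 250.0ms @ 1/2 + 250.0ms (1/2)
3. 500.0ms @ 1 + 500.0ms (1)
4. 1000.0ms @ 2 + 875.0ms (7/4)
5. 1875.0ms @ 15/4 + 125.0ms (1/4)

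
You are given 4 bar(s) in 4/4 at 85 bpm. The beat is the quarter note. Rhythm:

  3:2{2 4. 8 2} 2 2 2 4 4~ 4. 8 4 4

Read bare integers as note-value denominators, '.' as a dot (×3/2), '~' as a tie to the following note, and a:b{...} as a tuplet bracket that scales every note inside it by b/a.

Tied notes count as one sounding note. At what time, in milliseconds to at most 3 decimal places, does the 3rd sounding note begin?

note 3 onset = 7/3b = 1647.059ms

1. 0.0ms @ 0 + 941.176ms (4/3)
2. 941.176ms @ 4/3 + 705.882ms (1)
3. 1647.059ms @ 7/3 + 235.294ms (1/3)
4. 1882.353ms @ 8/3 + 941.176ms (4/3)
5. 2823.529ms @ 4 + 1411.765ms (2)
6. 4235.294ms @ 6 + 1411.765ms (2)
7. 5647.059ms @ 8 + 1411.765ms (2)
8. 7058.824ms @ 10 + 705.882ms (1)
9. 7764.706ms @ 11 + 1764.706ms (5/2)
10. 9529.412ms @ 27/2 + 352.941ms (1/2)
11. 9882.353ms @ 14 + 705.882ms (1)
12. 10588.235ms @ 15 + 705.882ms (1)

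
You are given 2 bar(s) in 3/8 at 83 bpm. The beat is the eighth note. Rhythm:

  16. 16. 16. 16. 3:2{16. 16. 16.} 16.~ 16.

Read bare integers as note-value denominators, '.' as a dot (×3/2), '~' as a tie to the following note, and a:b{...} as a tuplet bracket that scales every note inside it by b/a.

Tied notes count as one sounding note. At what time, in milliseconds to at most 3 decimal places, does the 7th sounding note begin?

1. 0.0ms @ 0 + 542.169ms (3/4)
2. 542.169ms @ 3/4 + 542.169ms (3/4)
3. 1084.337ms @ 3/2 + 542.169ms (3/4)
4. 1626.506ms @ 9/4 + 542.169ms (3/4)
5. 2168.675ms @ 3 + 361.446ms (1/2)
6. 2530.12ms @ 7/2 + 361.446ms (1/2)
7. 2891.566ms @ 4 + 361.446ms (1/2)
8. 3253.012ms @ 9/2 + 1084.337ms (3/2)

note 7 onset = 4b = 2891.566ms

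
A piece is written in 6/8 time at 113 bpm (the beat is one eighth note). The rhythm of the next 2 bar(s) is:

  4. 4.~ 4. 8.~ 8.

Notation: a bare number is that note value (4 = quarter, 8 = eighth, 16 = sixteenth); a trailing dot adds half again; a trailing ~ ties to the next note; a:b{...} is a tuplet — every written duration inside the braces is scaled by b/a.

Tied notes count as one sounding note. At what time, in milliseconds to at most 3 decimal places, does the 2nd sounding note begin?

note 2 onset = 3b = 1592.92ms

1. 0.0ms @ 0 + 1592.92ms (3)
2. 1592.92ms @ 3 + 3185.841ms (6)
3. 4778.761ms @ 9 + 1592.92ms (3)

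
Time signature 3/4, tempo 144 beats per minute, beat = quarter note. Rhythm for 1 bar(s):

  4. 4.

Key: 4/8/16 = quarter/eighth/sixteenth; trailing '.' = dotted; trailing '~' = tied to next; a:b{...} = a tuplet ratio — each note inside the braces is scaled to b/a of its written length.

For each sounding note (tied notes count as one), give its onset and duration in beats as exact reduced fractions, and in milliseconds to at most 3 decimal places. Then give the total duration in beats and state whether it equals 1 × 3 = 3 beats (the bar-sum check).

1) 0.0ms=0b +625.0ms=3/2b
2) 625.0ms=3/2b +625.0ms=3/2b
Σ=3b of 3 (144bpm 3/4) — PASS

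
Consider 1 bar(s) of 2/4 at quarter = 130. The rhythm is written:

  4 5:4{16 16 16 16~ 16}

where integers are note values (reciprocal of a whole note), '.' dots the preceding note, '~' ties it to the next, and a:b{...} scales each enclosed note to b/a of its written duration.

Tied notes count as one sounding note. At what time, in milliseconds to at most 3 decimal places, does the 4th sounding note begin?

1. 0.0ms @ 0 + 461.538ms (1)
2. 461.538ms @ 1 + 92.308ms (1/5)
3. 553.846ms @ 6/5 + 92.308ms (1/5)
4. 646.154ms @ 7/5 + 92.308ms (1/5)
5. 738.462ms @ 8/5 + 184.615ms (2/5)

note 4 onset = 7/5b = 646.154ms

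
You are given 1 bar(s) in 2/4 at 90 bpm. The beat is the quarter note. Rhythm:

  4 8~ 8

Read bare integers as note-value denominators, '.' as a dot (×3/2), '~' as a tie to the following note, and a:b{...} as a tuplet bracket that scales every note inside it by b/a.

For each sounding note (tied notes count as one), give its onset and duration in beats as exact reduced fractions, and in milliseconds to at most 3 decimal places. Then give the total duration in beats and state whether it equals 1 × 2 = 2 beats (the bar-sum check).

1) 0.0ms=0b +666.667ms=1b
2) 666.667ms=1b +666.667ms=1b
Σ=2b of 2 (90bpm 2/4) — PASS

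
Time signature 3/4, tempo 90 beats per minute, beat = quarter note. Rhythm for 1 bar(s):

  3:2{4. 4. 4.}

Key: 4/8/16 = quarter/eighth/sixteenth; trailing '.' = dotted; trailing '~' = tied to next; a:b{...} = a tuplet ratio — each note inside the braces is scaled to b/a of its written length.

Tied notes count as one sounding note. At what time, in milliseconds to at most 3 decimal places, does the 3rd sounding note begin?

1. 0.0ms @ 0 + 666.667ms (1)
2. 666.667ms @ 1 + 666.667ms (1)
3. 1333.333ms @ 2 + 666.667ms (1)

note 3 onset = 2b = 1333.333ms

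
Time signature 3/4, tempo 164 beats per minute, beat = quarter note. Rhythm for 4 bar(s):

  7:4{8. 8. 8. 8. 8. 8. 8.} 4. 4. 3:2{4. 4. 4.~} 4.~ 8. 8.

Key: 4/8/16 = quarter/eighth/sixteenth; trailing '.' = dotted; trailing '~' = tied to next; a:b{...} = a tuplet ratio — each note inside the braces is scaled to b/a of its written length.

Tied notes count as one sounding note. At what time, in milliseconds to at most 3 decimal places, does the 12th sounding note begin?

1. 0.0ms @ 0 + 156.794ms (3/7)
2. 156.794ms @ 3/7 + 156.794ms (3/7)
3. 313.589ms @ 6/7 + 156.794ms (3/7)
4. 470.383ms @ 9/7 + 156.794ms (3/7)
5. 627.178ms @ 12/7 + 156.794ms (3/7)
6. 783.972ms @ 15/7 + 156.794ms (3/7)
7. 940.767ms @ 18/7 + 156.794ms (3/7)
8. 1097.561ms @ 3 + 548.78ms (3/2)
9. 1646.341ms @ 9/2 + 548.78ms (3/2)
10. 2195.122ms @ 6 + 365.854ms (1)
11. 2560.976ms @ 7 + 365.854ms (1)
12. 2926.829ms @ 8 + 1189.024ms (13/4)
13. 4115.854ms @ 45/4 + 274.39ms (3/4)

note 12 onset = 8b = 2926.829ms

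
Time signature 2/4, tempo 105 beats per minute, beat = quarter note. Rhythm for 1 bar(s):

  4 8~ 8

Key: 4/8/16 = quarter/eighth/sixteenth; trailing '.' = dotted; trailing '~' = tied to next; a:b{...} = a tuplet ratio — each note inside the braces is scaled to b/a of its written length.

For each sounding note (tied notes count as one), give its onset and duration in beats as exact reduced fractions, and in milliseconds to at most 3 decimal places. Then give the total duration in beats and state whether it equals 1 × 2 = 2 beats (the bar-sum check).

1) 0.0ms=0b +571.429ms=1b
2) 571.429ms=1b +571.429ms=1b
Σ=2b of 2 (105bpm 2/4) — PASS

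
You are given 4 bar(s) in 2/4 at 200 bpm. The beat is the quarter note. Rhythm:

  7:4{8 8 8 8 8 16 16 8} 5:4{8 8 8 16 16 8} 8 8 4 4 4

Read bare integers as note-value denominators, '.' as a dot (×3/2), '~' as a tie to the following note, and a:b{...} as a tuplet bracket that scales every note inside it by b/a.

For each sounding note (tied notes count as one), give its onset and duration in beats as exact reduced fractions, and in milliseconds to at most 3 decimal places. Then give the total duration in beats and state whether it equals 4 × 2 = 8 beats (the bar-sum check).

1) 0.0ms=0b +85.714ms=2/7b
2) 85.714ms=2/7b +85.714ms=2/7b
3) 171.429ms=4/7b +85.714ms=2/7b
4) 257.143ms=6/7b +85.714ms=2/7b
5) 342.857ms=8/7b +85.714ms=2/7b
6) 428.571ms=10/7b +42.857ms=1/7b
7) 471.429ms=11/7b +42.857ms=1/7b
8) 514.286ms=12/7b +85.714ms=2/7b
9) 600.0ms=2b +120.0ms=2/5b
10) 720.0ms=12/5b +120.0ms=2/5b
11) 840.0ms=14/5b +120.0ms=2/5b
12) 960.0ms=16/5b +60.0ms=1/5b
13) 1020.0ms=17/5b +60.0ms=1/5b
14) 1080.0ms=18/5b +120.0ms=2/5b
15) 1200.0ms=4b +150.0ms=1/2b
16) 1350.0ms=9/2b +150.0ms=1/2b
17) 1500.0ms=5b +300.0ms=1b
18) 1800.0ms=6b +300.0ms=1b
19) 2100.0ms=7b +300.0ms=1b
Σ=8b of 8 (200bpm 2/4) — PASS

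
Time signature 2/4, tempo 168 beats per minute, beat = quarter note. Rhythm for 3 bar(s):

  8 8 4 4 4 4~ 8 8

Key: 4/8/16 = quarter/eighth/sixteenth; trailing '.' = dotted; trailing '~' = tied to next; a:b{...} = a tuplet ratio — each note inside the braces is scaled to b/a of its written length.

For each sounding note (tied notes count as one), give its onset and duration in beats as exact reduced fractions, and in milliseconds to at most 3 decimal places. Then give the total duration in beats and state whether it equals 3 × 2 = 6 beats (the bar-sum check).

1) 0.0ms=0b +178.571ms=1/2b
2) 178.571ms=1/2b +178.571ms=1/2b
3) 357.143ms=1b +357.143ms=1b
4) 714.286ms=2b +357.143ms=1b
5) 1071.429ms=3b +357.143ms=1b
6) 1428.571ms=4b +535.714ms=3/2b
7) 1964.286ms=11/2b +178.571ms=1/2b
Σ=6b of 6 (168bpm 2/4) — PASS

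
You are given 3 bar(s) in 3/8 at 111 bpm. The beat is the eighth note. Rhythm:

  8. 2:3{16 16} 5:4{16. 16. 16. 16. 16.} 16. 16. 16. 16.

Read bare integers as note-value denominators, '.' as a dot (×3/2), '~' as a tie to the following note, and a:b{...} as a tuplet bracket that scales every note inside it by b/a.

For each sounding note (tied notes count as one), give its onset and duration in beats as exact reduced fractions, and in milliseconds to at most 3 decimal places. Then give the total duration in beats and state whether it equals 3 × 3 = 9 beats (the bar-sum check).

1) 0.0ms=0b +810.811ms=3/2b
2) 810.811ms=3/2b +405.405ms=3/4b
3) 1216.216ms=9/4b +405.405ms=3/4b
4) 1621.622ms=3b +324.324ms=3/5b
5) 1945.946ms=18/5b +324.324ms=3/5b
6) 2270.27ms=21/5b +324.324ms=3/5b
7) 2594.595ms=24/5b +324.324ms=3/5b
8) 2918.919ms=27/5b +324.324ms=3/5b
9) 3243.243ms=6b +405.405ms=3/4b
10) 3648.649ms=27/4b +405.405ms=3/4b
11) 4054.054ms=15/2b +405.405ms=3/4b
12) 4459.459ms=33/4b +405.405ms=3/4b
Σ=9b of 9 (111bpm 3/8) — PASS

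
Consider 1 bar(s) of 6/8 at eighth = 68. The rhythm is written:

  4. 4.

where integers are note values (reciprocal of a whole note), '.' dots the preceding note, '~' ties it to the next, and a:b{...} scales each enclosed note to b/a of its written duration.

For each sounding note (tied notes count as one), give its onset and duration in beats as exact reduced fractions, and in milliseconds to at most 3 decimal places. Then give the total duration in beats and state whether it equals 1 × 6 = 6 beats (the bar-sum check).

1) 0.0ms=0b +2647.059ms=3b
2) 2647.059ms=3b +2647.059ms=3b
Σ=6b of 6 (68bpm 6/8) — PASS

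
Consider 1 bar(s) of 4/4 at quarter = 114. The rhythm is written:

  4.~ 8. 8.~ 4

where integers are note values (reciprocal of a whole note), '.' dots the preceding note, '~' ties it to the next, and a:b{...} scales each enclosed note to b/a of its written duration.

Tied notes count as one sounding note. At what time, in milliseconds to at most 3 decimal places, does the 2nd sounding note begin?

note 2 onset = 9/4b = 1184.211ms

1. 0.0ms @ 0 + 1184.211ms (9/4)
2. 1184.211ms @ 9/4 + 921.053ms (7/4)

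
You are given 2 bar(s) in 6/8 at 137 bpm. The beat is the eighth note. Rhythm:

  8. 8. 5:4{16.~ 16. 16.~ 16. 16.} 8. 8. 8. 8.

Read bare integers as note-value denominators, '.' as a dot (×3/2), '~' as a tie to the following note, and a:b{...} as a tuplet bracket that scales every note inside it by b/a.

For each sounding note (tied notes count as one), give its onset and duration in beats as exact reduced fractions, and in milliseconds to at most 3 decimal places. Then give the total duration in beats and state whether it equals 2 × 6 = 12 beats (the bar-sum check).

1) 0.0ms=0b +656.934ms=3/2b
2) 656.934ms=3/2b +656.934ms=3/2b
3) 1313.869ms=3b +525.547ms=6/5b
4) 1839.416ms=21/5b +525.547ms=6/5b
5) 2364.964ms=27/5b +262.774ms=3/5b
6) 2627.737ms=6b +656.934ms=3/2b
7) 3284.672ms=15/2b +656.934ms=3/2b
8) 3941.606ms=9b +656.934ms=3/2b
9) 4598.54ms=21/2b +656.934ms=3/2b
Σ=12b of 12 (137bpm 6/8) — PASS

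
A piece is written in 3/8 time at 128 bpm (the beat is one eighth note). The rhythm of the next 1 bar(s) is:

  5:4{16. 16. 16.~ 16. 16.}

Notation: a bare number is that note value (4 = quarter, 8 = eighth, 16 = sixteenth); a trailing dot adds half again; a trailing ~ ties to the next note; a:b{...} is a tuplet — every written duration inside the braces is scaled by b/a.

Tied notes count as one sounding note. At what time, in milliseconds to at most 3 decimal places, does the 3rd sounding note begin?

note 3 onset = 6/5b = 562.5ms

1. 0.0ms @ 0 + 281.25ms (3/5)
2. 281.25ms @ 3/5 + 281.25ms (3/5)
3. 562.5ms @ 6/5 + 562.5ms (6/5)
4. 1125.0ms @ 12/5 + 281.25ms (3/5)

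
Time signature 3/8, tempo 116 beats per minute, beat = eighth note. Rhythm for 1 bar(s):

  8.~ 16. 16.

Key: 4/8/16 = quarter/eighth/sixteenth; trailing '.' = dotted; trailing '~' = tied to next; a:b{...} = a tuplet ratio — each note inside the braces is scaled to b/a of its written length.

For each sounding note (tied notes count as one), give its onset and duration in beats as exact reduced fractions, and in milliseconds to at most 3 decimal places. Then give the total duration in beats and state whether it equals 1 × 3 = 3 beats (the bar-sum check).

1) 0.0ms=0b +1163.793ms=9/4b
2) 1163.793ms=9/4b +387.931ms=3/4b
Σ=3b of 3 (116bpm 3/8) — PASS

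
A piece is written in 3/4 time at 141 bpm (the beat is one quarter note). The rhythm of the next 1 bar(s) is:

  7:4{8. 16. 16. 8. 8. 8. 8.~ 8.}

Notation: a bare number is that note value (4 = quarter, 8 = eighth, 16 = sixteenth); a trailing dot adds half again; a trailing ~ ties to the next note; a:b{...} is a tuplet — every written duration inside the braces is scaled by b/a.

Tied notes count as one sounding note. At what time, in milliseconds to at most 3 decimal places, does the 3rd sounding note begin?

note 3 onset = 9/14b = 273.556ms

1. 0.0ms @ 0 + 182.371ms (3/7)
2. 182.371ms @ 3/7 + 91.185ms (3/14)
3. 273.556ms @ 9/14 + 91.185ms (3/14)
4. 364.742ms @ 6/7 + 182.371ms (3/7)
5. 547.112ms @ 9/7 + 182.371ms (3/7)
6. 729.483ms @ 12/7 + 182.371ms (3/7)
7. 911.854ms @ 15/7 + 364.742ms (6/7)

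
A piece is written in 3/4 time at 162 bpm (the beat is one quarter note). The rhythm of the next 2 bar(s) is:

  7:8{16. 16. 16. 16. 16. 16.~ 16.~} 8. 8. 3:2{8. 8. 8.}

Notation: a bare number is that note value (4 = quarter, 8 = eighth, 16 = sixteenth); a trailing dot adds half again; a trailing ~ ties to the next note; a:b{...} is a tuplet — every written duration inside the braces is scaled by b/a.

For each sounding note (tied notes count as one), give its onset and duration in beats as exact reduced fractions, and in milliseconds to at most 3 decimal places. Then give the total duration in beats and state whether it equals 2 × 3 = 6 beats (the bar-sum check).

1) 0.0ms=0b +158.73ms=3/7b
2) 158.73ms=3/7b +158.73ms=3/7b
3) 317.46ms=6/7b +158.73ms=3/7b
4) 476.19ms=9/7b +158.73ms=3/7b
5) 634.921ms=12/7b +158.73ms=3/7b
6) 793.651ms=15/7b +595.238ms=45/28b
7) 1388.889ms=15/4b +277.778ms=3/4b
8) 1666.667ms=9/2b +185.185ms=1/2b
9) 1851.852ms=5b +185.185ms=1/2b
10) 2037.037ms=11/2b +185.185ms=1/2b
Σ=6b of 6 (162bpm 3/4) — PASS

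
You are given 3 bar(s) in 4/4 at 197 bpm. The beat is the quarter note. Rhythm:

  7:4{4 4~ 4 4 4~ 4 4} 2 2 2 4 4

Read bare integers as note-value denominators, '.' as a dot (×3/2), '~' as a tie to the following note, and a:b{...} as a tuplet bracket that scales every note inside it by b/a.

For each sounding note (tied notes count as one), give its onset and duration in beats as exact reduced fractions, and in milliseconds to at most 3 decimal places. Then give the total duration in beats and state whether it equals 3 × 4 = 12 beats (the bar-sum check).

1) 0.0ms=0b +174.039ms=4/7b
2) 174.039ms=4/7b +348.078ms=8/7b
3) 522.117ms=12/7b +174.039ms=4/7b
4) 696.157ms=16/7b +348.078ms=8/7b
5) 1044.235ms=24/7b +174.039ms=4/7b
6) 1218.274ms=4b +609.137ms=2b
7) 1827.411ms=6b +609.137ms=2b
8) 2436.548ms=8b +609.137ms=2b
9) 3045.685ms=10b +304.569ms=1b
10) 3350.254ms=11b +304.569ms=1b
Σ=12b of 12 (197bpm 4/4) — PASS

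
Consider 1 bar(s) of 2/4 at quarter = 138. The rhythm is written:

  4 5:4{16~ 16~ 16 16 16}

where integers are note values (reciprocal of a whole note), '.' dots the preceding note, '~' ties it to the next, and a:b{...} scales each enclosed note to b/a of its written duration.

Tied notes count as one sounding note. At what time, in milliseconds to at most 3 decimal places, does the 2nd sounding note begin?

1. 0.0ms @ 0 + 434.783ms (1)
2. 434.783ms @ 1 + 260.87ms (3/5)
3. 695.652ms @ 8/5 + 86.957ms (1/5)
4. 782.609ms @ 9/5 + 86.957ms (1/5)

note 2 onset = 1b = 434.783ms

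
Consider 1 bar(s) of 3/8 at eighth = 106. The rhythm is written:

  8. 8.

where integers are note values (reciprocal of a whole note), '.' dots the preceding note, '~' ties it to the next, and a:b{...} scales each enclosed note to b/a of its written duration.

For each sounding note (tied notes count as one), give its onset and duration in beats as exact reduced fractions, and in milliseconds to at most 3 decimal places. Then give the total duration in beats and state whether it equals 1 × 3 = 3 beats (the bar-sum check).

1) 0.0ms=0b +849.057ms=3/2b
2) 849.057ms=3/2b +849.057ms=3/2b
Σ=3b of 3 (106bpm 3/8) — PASS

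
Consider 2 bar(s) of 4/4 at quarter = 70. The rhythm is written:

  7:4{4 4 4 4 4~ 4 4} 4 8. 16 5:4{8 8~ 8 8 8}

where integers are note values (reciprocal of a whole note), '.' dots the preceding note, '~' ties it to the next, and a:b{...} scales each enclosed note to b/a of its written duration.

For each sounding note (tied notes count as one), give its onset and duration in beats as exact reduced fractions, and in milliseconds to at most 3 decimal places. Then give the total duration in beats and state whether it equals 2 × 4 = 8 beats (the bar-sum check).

1) 0.0ms=0b +489.796ms=4/7b
2) 489.796ms=4/7b +489.796ms=4/7b
3) 979.592ms=8/7b +489.796ms=4/7b
4) 1469.388ms=12/7b +489.796ms=4/7b
5) 1959.184ms=16/7b +979.592ms=8/7b
6) 2938.776ms=24/7b +489.796ms=4/7b
7) 3428.571ms=4b +857.143ms=1b
8) 4285.714ms=5b +642.857ms=3/4b
9) 4928.571ms=23/4b +214.286ms=1/4b
10) 5142.857ms=6b +342.857ms=2/5b
11) 5485.714ms=32/5b +685.714ms=4/5b
12) 6171.429ms=36/5b +342.857ms=2/5b
13) 6514.286ms=38/5b +342.857ms=2/5b
Σ=8b of 8 (70bpm 4/4) — PASS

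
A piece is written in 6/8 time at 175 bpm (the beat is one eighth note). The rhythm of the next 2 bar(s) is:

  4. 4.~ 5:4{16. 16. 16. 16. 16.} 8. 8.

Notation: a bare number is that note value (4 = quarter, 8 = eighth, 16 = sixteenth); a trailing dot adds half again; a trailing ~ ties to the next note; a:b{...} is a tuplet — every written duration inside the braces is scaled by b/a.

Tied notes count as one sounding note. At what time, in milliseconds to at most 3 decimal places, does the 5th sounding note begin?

1. 0.0ms @ 0 + 1028.571ms (3)
2. 1028.571ms @ 3 + 1234.286ms (18/5)
3. 2262.857ms @ 33/5 + 205.714ms (3/5)
4. 2468.571ms @ 36/5 + 205.714ms (3/5)
5. 2674.286ms @ 39/5 + 205.714ms (3/5)
6. 2880.0ms @ 42/5 + 205.714ms (3/5)
7. 3085.714ms @ 9 + 514.286ms (3/2)
8. 3600.0ms @ 21/2 + 514.286ms (3/2)

note 5 onset = 39/5b = 2674.286ms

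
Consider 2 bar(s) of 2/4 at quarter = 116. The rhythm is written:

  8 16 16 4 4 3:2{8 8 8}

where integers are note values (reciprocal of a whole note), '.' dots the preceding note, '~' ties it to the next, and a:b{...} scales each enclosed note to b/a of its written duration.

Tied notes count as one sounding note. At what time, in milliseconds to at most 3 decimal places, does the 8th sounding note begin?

1. 0.0ms @ 0 + 258.621ms (1/2)
2. 258.621ms @ 1/2 + 129.31ms (1/4)
3. 387.931ms @ 3/4 + 129.31ms (1/4)
4. 517.241ms @ 1 + 517.241ms (1)
5. 1034.483ms @ 2 + 517.241ms (1)
6. 1551.724ms @ 3 + 172.414ms (1/3)
7. 1724.138ms @ 10/3 + 172.414ms (1/3)
8. 1896.552ms @ 11/3 + 172.414ms (1/3)

note 8 onset = 11/3b = 1896.552ms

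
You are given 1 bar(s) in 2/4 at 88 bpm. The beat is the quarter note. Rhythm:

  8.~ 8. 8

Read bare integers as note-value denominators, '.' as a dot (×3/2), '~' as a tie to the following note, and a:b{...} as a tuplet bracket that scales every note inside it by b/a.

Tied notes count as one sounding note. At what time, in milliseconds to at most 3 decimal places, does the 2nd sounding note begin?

1. 0.0ms @ 0 + 1022.727ms (3/2)
2. 1022.727ms @ 3/2 + 340.909ms (1/2)

note 2 onset = 3/2b = 1022.727ms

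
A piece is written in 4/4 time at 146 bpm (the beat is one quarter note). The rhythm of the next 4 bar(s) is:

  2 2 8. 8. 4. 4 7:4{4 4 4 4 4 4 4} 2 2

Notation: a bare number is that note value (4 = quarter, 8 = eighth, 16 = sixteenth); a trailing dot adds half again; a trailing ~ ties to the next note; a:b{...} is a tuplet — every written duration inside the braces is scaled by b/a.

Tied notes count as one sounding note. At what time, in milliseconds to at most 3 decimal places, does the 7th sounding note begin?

1. 0.0ms @ 0 + 821.918ms (2)
2. 821.918ms @ 2 + 821.918ms (2)
3. 1643.836ms @ 4 + 308.219ms (3/4)
4. 1952.055ms @ 19/4 + 308.219ms (3/4)
5. 2260.274ms @ 11/2 + 616.438ms (3/2)
6. 2876.712ms @ 7 + 410.959ms (1)
7. 3287.671ms @ 8 + 234.834ms (4/7)
8. 3522.505ms @ 60/7 + 234.834ms (4/7)
9. 3757.339ms @ 64/7 + 234.834ms (4/7)
10. 3992.172ms @ 68/7 + 234.834ms (4/7)
11. 4227.006ms @ 72/7 + 234.834ms (4/7)
12. 4461.84ms @ 76/7 + 234.834ms (4/7)
13. 4696.673ms @ 80/7 + 234.834ms (4/7)
14. 4931.507ms @ 12 + 821.918ms (2)
15. 5753.425ms @ 14 + 821.918ms (2)

note 7 onset = 8b = 3287.671ms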